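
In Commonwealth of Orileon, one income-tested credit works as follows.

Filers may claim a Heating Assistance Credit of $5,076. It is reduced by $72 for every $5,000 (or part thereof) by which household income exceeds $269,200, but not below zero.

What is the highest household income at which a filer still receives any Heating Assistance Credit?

$619,200

After 70 increments the reduction is 70 × $72 = $5,040, leaving $36; one more increment wipes it out. Increment 70 ends at excess 70 × $5,000 = $350,000, so the highest qualifying income is $269,200 + $350,000 = $619,200.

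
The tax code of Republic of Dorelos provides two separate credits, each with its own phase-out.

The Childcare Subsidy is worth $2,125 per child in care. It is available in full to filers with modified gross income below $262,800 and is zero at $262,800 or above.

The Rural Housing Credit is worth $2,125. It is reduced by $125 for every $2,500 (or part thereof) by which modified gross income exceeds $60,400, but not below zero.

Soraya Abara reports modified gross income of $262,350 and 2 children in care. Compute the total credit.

$4,250

Childcare Subsidy: base = 2 × $2,125 = $4,250. $262,350 is below the $262,800 cutoff, so the full $4,250 applies.
Rural Housing Credit: income exceeds $60,400 by $201,950 → 81 increments × $125 = $10,125 ≥ base, so the credit is $0.
Total: $4,250 + $0 = $4,250.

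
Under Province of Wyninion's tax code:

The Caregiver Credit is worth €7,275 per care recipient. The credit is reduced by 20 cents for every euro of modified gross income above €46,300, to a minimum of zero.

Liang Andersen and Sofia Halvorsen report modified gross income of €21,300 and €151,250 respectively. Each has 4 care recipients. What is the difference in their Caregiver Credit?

€20,990

Liang (€21,300): Caregiver Credit: base = 4 × €7,275 = €29,100. €21,300 is at or below the €46,300 threshold, so the full €29,100 applies.
Sofia (€151,250): Caregiver Credit: base = 4 × €7,275 = €29,100. 20% of the €104,950 excess over €46,300 is €20,990; credit = €29,100 − €20,990 = €8,110.
Difference: |€29,100 − €8,110| = €20,990.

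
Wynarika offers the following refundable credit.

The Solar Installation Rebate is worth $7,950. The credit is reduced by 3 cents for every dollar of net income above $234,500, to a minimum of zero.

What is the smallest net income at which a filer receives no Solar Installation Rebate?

$499,500

The credit falls by 3% of each dollar above $234,500, so it reaches zero when the excess is $7,950 / 3% = $265,000: income = $234,500 + $265,000 = $499,500.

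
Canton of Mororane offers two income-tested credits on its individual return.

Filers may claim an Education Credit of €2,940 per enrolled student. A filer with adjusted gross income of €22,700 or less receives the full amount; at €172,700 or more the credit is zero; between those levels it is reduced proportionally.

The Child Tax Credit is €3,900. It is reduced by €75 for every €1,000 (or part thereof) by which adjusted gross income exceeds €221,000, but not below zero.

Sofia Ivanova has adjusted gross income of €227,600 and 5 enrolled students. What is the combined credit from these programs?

€3,375

Education Credit: base = 5 × €2,940 = €14,700. €227,600 is at or above €172,700, so the credit is €0.
Child Tax Credit: income exceeds €221,000 by €6,600, which is 7 full-or-partial €1,000 increments; reduction = 7 × €75 = €525, leaving €3,375.
Total: €0 + €3,375 = €3,375.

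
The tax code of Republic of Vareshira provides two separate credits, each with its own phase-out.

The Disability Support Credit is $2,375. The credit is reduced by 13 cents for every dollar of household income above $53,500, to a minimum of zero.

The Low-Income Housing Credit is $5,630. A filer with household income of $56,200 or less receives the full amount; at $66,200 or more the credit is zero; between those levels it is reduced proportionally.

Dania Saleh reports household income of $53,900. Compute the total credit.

$7,953

Disability Support Credit: 13% of the $400 excess over $53,500 is $52; credit = $2,375 − $52 = $2,323.
Low-Income Housing Credit: $53,900 is at or below the $56,200 threshold, so the full $5,630 applies.
Total: $2,323 + $5,630 = $7,953.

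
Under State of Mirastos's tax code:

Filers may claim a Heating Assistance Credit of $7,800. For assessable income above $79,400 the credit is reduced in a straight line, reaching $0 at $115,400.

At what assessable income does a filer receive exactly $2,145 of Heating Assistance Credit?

$105,500

$2,145 is 2,145/7,800 of the full $7,800, so 5,655/7,800 of the $36,000 range has been used: income = $79,400 + $36,000 × 5,655/7,800 = $105,500.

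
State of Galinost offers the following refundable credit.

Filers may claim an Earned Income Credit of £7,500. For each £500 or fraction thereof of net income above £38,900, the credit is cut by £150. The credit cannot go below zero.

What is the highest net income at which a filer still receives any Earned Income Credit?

After 49 increments the reduction is 49 × £150 = £7,350, leaving £150; one more increment wipes it out. Increment 49 ends at excess 49 × £500 = £24,500, so the highest qualifying income is £38,900 + £24,500 = £63,400.

£63,400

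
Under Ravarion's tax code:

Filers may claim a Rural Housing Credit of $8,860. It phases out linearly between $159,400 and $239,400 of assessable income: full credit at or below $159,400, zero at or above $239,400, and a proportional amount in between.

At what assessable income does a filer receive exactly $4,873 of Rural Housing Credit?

$4,873 is 4,873/8,860 of the full $8,860, so 3,987/8,860 of the $80,000 range has been used: income = $159,400 + $80,000 × 3,987/8,860 = $195,400.

$195,400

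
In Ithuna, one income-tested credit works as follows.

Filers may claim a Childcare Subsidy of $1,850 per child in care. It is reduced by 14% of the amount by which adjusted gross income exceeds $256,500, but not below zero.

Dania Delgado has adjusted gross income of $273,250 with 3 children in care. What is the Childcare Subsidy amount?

Childcare Subsidy: base = 3 × $1,850 = $5,550. 14% of the $16,750 excess over $256,500 is $2,345; credit = $5,550 − $2,345 = $3,205.

$3,205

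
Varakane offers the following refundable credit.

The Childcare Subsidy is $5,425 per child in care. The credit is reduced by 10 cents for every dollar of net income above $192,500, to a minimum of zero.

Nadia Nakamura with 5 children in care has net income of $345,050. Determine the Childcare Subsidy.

$11,870

Childcare Subsidy: base = 5 × $5,425 = $27,125. 10% of the $152,550 excess over $192,500 is $15,255; credit = $27,125 − $15,255 = $11,870.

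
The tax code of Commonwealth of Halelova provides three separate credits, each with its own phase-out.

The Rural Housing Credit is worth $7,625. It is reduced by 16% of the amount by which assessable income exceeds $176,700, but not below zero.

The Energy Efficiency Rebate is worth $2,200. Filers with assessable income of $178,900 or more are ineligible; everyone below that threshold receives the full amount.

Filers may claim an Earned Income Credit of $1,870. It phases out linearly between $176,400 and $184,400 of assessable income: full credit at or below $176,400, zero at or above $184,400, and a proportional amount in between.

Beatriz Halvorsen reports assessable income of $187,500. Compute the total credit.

$5,897

Rural Housing Credit: 16% of the $10,800 excess over $176,700 is $1,728; credit = $7,625 − $1,728 = $5,897.
Energy Efficiency Rebate: $187,500 meets or exceeds the $178,900 cutoff, so the credit is $0.
Earned Income Credit: $187,500 is at or above $184,400, so the credit is $0.
Total: $5,897 + $0 + $0 = $5,897.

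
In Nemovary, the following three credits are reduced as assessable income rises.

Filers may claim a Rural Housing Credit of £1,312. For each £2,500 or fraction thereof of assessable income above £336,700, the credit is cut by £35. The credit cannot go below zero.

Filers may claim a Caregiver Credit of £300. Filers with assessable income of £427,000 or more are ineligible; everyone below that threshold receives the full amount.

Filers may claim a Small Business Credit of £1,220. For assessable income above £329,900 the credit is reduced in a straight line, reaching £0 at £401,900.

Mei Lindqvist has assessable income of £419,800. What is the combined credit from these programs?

£422

Rural Housing Credit: income exceeds £336,700 by £83,100, which is 34 full-or-partial £2,500 increments; reduction = 34 × £35 = £1,190, leaving £122.
Caregiver Credit: £419,800 is below the £427,000 cutoff, so the full £300 applies.
Small Business Credit: £419,800 is at or above £401,900, so the credit is £0.
Total: £122 + £300 + £0 = £422.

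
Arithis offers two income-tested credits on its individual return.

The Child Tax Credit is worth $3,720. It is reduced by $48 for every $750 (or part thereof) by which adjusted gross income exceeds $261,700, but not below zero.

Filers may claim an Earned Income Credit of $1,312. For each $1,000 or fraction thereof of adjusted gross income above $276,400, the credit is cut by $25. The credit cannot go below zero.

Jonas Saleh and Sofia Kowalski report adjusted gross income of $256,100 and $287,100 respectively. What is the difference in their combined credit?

Jonas ($256,100): Child Tax Credit: $256,100 is at or below the $261,700 threshold, so the full $3,720 applies. Earned Income Credit: $256,100 is at or below the $276,400 threshold, so the full $1,312 applies. total $3,720 + $1,312 = $5,032
Sofia ($287,100): Child Tax Credit: income exceeds $261,700 by $25,400, which is 34 full-or-partial $750 increments; reduction = 34 × $48 = $1,632, leaving $2,088. Earned Income Credit: income exceeds $276,400 by $10,700, which is 11 full-or-partial $1,000 increments; reduction = 11 × $25 = $275, leaving $1,037. total $2,088 + $1,037 = $3,125
Difference: |$5,032 − $3,125| = $1,907.

$1,907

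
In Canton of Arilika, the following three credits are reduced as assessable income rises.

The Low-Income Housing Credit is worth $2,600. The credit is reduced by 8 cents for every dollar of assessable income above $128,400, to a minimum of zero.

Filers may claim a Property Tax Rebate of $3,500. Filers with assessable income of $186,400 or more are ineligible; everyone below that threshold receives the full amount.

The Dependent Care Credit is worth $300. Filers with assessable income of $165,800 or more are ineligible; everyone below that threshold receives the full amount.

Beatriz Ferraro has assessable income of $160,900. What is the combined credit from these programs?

Low-Income Housing Credit: 8% of the $32,500 excess over $128,400 is $2,600 ≥ base, so the credit is $0.
Property Tax Rebate: $160,900 is below the $186,400 cutoff, so the full $3,500 applies.
Dependent Care Credit: $160,900 is below the $165,800 cutoff, so the full $300 applies.
Total: $0 + $3,500 + $300 = $3,800.

$3,800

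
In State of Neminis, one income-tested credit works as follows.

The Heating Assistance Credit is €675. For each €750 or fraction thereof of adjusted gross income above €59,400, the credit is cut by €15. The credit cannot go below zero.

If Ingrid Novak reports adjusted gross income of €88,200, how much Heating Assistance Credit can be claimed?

Heating Assistance Credit: income exceeds €59,400 by €28,800, which is 39 full-or-partial €750 increments; reduction = 39 × €15 = €585, leaving €90.

€90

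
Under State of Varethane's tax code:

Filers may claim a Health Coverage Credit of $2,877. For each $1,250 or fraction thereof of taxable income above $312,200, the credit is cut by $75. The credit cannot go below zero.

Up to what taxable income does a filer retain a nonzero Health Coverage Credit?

After 38 increments the reduction is 38 × $75 = $2,850, leaving $27; one more increment wipes it out. Increment 38 ends at excess 38 × $1,250 = $47,500, so the highest qualifying income is $312,200 + $47,500 = $359,700.

$359,700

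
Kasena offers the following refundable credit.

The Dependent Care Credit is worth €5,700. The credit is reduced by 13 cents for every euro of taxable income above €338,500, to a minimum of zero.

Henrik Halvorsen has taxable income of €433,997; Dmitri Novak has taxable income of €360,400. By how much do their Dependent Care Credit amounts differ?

€2,853

Henrik (€433,997): Dependent Care Credit: 13% of the €95,497 excess over €338,500 is €12,414.61 ≥ base, so the credit is €0.
Dmitri (€360,400): Dependent Care Credit: 13% of the €21,900 excess over €338,500 is €2,847; credit = €5,700 − €2,847 = €2,853.
Difference: |€0 − €2,853| = €2,853.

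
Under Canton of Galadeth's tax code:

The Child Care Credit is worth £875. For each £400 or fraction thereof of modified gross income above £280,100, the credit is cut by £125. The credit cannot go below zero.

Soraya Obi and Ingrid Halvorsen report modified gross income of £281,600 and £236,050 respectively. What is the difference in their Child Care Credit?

£500

Soraya (£281,600): Child Care Credit: income exceeds £280,100 by £1,500, which is 4 full-or-partial £400 increments; reduction = 4 × £125 = £500, leaving £375.
Ingrid (£236,050): Child Care Credit: £236,050 is at or below the £280,100 threshold, so the full £875 applies.
Difference: |£375 − £875| = £500.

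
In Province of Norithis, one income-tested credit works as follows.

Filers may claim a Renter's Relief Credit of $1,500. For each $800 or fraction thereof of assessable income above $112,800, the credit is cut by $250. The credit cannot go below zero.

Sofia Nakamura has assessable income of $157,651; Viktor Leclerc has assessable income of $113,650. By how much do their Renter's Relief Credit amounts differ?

Sofia ($157,651): Renter's Relief Credit: income exceeds $112,800 by $44,851 → 57 increments × $250 = $14,250 ≥ base, so the credit is $0.
Viktor ($113,650): Renter's Relief Credit: income exceeds $112,800 by $850, which is 2 full-or-partial $800 increments; reduction = 2 × $250 = $500, leaving $1,000.
Difference: |$0 − $1,000| = $1,000.

$1,000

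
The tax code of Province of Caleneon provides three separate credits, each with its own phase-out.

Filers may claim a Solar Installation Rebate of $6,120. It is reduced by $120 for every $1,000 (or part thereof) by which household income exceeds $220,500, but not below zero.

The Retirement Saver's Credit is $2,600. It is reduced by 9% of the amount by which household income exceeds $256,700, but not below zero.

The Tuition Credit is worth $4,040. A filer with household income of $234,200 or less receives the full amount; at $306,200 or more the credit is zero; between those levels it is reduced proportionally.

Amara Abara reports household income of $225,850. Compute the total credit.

Solar Installation Rebate: income exceeds $220,500 by $5,350, which is 6 full-or-partial $1,000 increments; reduction = 6 × $120 = $720, leaving $5,400.
Retirement Saver's Credit: $225,850 is at or below the $256,700 threshold, so the full $2,600 applies.
Tuition Credit: $225,850 is at or below the $234,200 threshold, so the full $4,040 applies.
Total: $5,400 + $2,600 + $4,040 = $12,040.

$12,040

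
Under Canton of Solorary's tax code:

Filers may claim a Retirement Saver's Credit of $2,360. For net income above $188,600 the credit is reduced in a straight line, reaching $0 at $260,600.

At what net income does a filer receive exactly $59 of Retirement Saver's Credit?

$258,800

$59 is 59/2,360 of the full $2,360, so 2,301/2,360 of the $72,000 range has been used: income = $188,600 + $72,000 × 2,301/2,360 = $258,800.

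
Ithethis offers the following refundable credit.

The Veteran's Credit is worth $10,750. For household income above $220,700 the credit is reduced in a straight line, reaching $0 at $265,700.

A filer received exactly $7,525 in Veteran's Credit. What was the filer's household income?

$7,525 is 7,525/10,750 of the full $10,750, so 3,225/10,750 of the $45,000 range has been used: income = $220,700 + $45,000 × 3,225/10,750 = $234,200.

$234,200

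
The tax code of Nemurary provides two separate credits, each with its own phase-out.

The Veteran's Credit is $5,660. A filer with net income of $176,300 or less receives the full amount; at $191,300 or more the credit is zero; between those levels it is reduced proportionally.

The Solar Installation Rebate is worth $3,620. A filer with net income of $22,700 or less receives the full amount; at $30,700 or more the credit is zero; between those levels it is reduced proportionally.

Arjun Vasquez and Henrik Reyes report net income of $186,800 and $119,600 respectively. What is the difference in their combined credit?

$3,962

Arjun ($186,800): Veteran's Credit: $186,800 is $10,500 into a $15,000 phase-out range, leaving 4,500/15,000 of the credit: $5,660 × 4,500/15,000 = $1,698. Solar Installation Rebate: $186,800 is at or above $30,700, so the credit is $0. total $1,698 + $0 = $1,698
Henrik ($119,600): Veteran's Credit: $119,600 is at or below the $176,300 threshold, so the full $5,660 applies. Solar Installation Rebate: $119,600 is at or above $30,700, so the credit is $0. total $5,660 + $0 = $5,660
Difference: |$1,698 − $5,660| = $3,962.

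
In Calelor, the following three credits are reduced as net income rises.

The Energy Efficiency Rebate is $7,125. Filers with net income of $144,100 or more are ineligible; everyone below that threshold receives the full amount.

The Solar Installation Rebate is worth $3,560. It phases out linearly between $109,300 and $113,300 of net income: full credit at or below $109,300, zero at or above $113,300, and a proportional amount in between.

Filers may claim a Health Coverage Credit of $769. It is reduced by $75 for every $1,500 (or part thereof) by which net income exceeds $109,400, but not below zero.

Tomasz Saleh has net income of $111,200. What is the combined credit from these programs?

$9,613

Energy Efficiency Rebate: $111,200 is below the $144,100 cutoff, so the full $7,125 applies.
Solar Installation Rebate: $111,200 is $1,900 into a $4,000 phase-out range, leaving 2,100/4,000 of the credit: $3,560 × 2,100/4,000 = $1,869.
Health Coverage Credit: income exceeds $109,400 by $1,800, which is 2 full-or-partial $1,500 increments; reduction = 2 × $75 = $150, leaving $619.
Total: $7,125 + $1,869 + $619 = $9,613.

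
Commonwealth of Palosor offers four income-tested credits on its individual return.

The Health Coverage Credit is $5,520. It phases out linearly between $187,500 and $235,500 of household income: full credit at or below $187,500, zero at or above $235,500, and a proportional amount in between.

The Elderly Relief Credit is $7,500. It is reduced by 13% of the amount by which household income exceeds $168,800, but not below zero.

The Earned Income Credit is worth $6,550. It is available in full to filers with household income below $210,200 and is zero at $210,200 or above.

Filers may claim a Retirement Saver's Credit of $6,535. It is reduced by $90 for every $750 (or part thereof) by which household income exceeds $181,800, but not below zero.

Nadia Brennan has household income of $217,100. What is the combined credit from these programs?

Health Coverage Credit: $217,100 is $29,600 into a $48,000 phase-out range, leaving 18,400/48,000 of the credit: $5,520 × 18,400/48,000 = $2,116.
Elderly Relief Credit: 13% of the $48,300 excess over $168,800 is $6,279; credit = $7,500 − $6,279 = $1,221.
Earned Income Credit: $217,100 meets or exceeds the $210,200 cutoff, so the credit is $0.
Retirement Saver's Credit: income exceeds $181,800 by $35,300, which is 48 full-or-partial $750 increments; reduction = 48 × $90 = $4,320, leaving $2,215.
Total: $2,116 + $1,221 + $0 + $2,215 = $5,552.

$5,552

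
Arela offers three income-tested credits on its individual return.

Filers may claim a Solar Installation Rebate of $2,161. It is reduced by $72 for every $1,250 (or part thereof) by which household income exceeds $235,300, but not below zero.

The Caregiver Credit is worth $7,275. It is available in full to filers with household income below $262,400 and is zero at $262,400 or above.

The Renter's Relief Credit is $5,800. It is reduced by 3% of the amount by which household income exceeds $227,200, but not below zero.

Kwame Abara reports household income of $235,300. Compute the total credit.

Solar Installation Rebate: $235,300 is at or below the $235,300 threshold, so the full $2,161 applies.
Caregiver Credit: $235,300 is below the $262,400 cutoff, so the full $7,275 applies.
Renter's Relief Credit: 3% of the $8,100 excess over $227,200 is $243; credit = $5,800 − $243 = $5,557.
Total: $2,161 + $7,275 + $5,557 = $14,993.

$14,993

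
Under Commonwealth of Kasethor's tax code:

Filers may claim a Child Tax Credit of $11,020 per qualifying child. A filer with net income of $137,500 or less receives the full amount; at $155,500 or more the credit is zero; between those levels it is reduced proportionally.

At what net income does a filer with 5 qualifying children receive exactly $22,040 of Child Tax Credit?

$148,300

Full credit = 5 × $11,020 = $55,100.
$22,040 is 22,040/55,100 of the full $55,100, so 33,060/55,100 of the $18,000 range has been used: income = $137,500 + $18,000 × 33,060/55,100 = $148,300.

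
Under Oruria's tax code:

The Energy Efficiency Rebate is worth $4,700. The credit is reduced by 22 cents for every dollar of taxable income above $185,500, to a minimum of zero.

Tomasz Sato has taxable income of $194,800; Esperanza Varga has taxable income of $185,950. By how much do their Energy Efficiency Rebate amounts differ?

$1,947

Tomasz ($194,800): Energy Efficiency Rebate: 22% of the $9,300 excess over $185,500 is $2,046; credit = $4,700 − $2,046 = $2,654.
Esperanza ($185,950): Energy Efficiency Rebate: 22% of the $450 excess over $185,500 is $99; credit = $4,700 − $99 = $4,601.
Difference: |$2,654 − $4,601| = $1,947.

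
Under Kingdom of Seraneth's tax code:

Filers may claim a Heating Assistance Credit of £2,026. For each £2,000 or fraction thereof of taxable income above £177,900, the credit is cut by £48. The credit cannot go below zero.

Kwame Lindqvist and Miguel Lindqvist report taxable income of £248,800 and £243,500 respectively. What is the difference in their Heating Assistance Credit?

Kwame (£248,800): Heating Assistance Credit: income exceeds £177,900 by £70,900, which is 36 full-or-partial £2,000 increments; reduction = 36 × £48 = £1,728, leaving £298.
Miguel (£243,500): Heating Assistance Credit: income exceeds £177,900 by £65,600, which is 33 full-or-partial £2,000 increments; reduction = 33 × £48 = £1,584, leaving £442.
Difference: |£298 − £442| = £144.

£144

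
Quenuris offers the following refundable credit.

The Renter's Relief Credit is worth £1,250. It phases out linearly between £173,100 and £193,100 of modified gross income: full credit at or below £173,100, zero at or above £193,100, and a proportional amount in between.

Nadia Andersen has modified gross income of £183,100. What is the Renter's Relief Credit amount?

Renter's Relief Credit: £183,100 is £10,000 into a £20,000 phase-out range, leaving 10,000/20,000 of the credit: £1,250 × 10,000/20,000 = £625.

£625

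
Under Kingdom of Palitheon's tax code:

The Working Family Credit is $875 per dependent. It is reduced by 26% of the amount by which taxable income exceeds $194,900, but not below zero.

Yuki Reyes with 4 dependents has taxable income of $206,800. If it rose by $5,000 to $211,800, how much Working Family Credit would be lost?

At $206,800 — base = 4 × $875 = $3,500. 26% of the $11,900 excess over $194,900 is $3,094; credit = $3,500 − $3,094 = $406.
At $211,800 — base = 4 × $875 = $3,500. 26% of the $16,900 excess over $194,900 is $4,394 ≥ base, so the credit is $0.
Lost: $406 − $0 = $406.

$406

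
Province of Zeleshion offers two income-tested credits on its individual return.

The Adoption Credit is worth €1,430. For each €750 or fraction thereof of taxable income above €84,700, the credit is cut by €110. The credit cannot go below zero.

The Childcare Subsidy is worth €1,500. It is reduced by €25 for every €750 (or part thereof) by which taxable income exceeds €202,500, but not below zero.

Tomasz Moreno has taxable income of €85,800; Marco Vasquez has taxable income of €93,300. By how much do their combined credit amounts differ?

€1,100

Tomasz (€85,800): Adoption Credit: income exceeds €84,700 by €1,100, which is 2 full-or-partial €750 increments; reduction = 2 × €110 = €220, leaving €1,210. Childcare Subsidy: €85,800 is at or below the €202,500 threshold, so the full €1,500 applies. total €1,210 + €1,500 = €2,710
Marco (€93,300): Adoption Credit: income exceeds €84,700 by €8,600, which is 12 full-or-partial €750 increments; reduction = 12 × €110 = €1,320, leaving €110. Childcare Subsidy: €93,300 is at or below the €202,500 threshold, so the full €1,500 applies. total €110 + €1,500 = €1,610
Difference: |€2,710 − €1,610| = €1,100.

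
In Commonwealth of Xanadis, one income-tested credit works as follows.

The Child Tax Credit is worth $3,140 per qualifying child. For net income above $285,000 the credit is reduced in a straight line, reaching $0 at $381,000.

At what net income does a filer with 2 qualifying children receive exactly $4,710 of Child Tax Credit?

$309,000

Full credit = 2 × $3,140 = $6,280.
$4,710 is 4,710/6,280 of the full $6,280, so 1,570/6,280 of the $96,000 range has been used: income = $285,000 + $96,000 × 1,570/6,280 = $309,000.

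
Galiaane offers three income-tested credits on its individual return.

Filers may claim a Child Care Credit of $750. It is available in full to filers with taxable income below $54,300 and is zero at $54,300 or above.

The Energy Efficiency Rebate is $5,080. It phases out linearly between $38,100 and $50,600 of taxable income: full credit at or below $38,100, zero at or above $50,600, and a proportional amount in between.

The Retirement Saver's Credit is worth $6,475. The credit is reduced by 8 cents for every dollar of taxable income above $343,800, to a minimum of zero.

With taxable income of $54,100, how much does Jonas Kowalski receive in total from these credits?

$7,225

Child Care Credit: $54,100 is below the $54,300 cutoff, so the full $750 applies.
Energy Efficiency Rebate: $54,100 is at or above $50,600, so the credit is $0.
Retirement Saver's Credit: $54,100 is at or below the $343,800 threshold, so the full $6,475 applies.
Total: $750 + $0 + $6,475 = $7,225.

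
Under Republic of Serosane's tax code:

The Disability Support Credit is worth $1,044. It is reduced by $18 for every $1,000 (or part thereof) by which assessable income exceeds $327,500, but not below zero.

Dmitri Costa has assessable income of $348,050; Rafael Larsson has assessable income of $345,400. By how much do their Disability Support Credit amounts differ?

$54

Dmitri ($348,050): Disability Support Credit: income exceeds $327,500 by $20,550, which is 21 full-or-partial $1,000 increments; reduction = 21 × $18 = $378, leaving $666.
Rafael ($345,400): Disability Support Credit: income exceeds $327,500 by $17,900, which is 18 full-or-partial $1,000 increments; reduction = 18 × $18 = $324, leaving $720.
Difference: |$666 − $720| = $54.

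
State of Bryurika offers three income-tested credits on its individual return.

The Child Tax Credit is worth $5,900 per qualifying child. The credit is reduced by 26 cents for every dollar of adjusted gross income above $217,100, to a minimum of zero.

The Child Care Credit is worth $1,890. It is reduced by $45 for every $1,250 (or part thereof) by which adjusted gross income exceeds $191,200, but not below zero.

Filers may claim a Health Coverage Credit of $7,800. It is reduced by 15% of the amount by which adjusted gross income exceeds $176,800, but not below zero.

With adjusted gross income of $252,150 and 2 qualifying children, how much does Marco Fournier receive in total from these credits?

$2,687

Child Tax Credit: base = 2 × $5,900 = $11,800. 26% of the $35,050 excess over $217,100 is $9,113; credit = $11,800 − $9,113 = $2,687.
Child Care Credit: income exceeds $191,200 by $60,950 → 49 increments × $45 = $2,205 ≥ base, so the credit is $0.
Health Coverage Credit: 15% of the $75,350 excess over $176,800 is $11,302.50 ≥ base, so the credit is $0.
Total: $2,687 + $0 + $0 = $2,687.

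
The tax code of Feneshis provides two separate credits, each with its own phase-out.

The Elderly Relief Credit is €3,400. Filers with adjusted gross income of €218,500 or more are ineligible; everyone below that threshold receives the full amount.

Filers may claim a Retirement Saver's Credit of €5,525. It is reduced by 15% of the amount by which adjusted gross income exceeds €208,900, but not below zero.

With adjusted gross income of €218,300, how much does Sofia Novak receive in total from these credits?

€7,515

Elderly Relief Credit: €218,300 is below the €218,500 cutoff, so the full €3,400 applies.
Retirement Saver's Credit: 15% of the €9,400 excess over €208,900 is €1,410; credit = €5,525 − €1,410 = €4,115.
Total: €3,400 + €4,115 = €7,515.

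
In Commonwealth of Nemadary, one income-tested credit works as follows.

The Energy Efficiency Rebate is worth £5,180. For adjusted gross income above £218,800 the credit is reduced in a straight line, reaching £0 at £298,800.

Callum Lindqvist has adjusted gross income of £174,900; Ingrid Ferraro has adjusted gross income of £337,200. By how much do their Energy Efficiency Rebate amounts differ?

£5,180

Callum (£174,900): Energy Efficiency Rebate: £174,900 is at or below the £218,800 threshold, so the full £5,180 applies.
Ingrid (£337,200): Energy Efficiency Rebate: £337,200 is at or above £298,800, so the credit is £0.
Difference: |£5,180 − £0| = £5,180.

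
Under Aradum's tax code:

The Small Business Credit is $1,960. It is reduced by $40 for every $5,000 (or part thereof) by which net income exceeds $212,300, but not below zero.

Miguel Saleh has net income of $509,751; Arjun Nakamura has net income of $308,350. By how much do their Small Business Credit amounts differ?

Miguel ($509,751): Small Business Credit: income exceeds $212,300 by $297,451 → 60 increments × $40 = $2,400 ≥ base, so the credit is $0.
Arjun ($308,350): Small Business Credit: income exceeds $212,300 by $96,050, which is 20 full-or-partial $5,000 increments; reduction = 20 × $40 = $800, leaving $1,160.
Difference: |$0 − $1,160| = $1,160.

$1,160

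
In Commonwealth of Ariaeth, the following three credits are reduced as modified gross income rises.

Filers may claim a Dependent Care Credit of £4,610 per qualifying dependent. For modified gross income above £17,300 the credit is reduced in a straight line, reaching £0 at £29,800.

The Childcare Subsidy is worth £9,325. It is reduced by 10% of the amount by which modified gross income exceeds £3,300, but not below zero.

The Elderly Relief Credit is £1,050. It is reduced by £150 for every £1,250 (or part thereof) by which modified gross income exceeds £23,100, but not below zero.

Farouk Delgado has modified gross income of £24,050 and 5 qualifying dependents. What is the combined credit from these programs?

£18,753

Dependent Care Credit: base = 5 × £4,610 = £23,050. £24,050 is £6,750 into a £12,500 phase-out range, leaving 5,750/12,500 of the credit: £23,050 × 5,750/12,500 = £10,603.
Childcare Subsidy: 10% of the £20,750 excess over £3,300 is £2,075; credit = £9,325 − £2,075 = £7,250.
Elderly Relief Credit: income exceeds £23,100 by £950, which is 1 full-or-partial £1,250 increment; reduction = 1 × £150 = £150, leaving £900.
Total: £10,603 + £7,250 + £900 = £18,753.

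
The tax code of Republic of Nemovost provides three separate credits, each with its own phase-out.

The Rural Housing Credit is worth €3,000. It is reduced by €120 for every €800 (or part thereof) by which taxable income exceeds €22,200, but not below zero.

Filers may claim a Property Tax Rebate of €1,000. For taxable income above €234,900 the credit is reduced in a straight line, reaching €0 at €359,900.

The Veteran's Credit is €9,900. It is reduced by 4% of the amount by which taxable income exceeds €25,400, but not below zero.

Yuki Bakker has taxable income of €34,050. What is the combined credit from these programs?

Rural Housing Credit: income exceeds €22,200 by €11,850, which is 15 full-or-partial €800 increments; reduction = 15 × €120 = €1,800, leaving €1,200.
Property Tax Rebate: €34,050 is at or below the €234,900 threshold, so the full €1,000 applies.
Veteran's Credit: 4% of the €8,650 excess over €25,400 is €346; credit = €9,900 − €346 = €9,554.
Total: €1,200 + €1,000 + €9,554 = €11,754.

€11,754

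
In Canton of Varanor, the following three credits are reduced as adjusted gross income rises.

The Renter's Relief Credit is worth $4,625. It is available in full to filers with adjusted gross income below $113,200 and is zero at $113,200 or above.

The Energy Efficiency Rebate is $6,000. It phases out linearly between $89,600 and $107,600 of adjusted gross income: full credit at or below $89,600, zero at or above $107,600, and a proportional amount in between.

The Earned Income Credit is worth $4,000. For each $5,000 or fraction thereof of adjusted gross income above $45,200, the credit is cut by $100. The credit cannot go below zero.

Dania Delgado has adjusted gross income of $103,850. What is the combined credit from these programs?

$8,675

Renter's Relief Credit: $103,850 is below the $113,200 cutoff, so the full $4,625 applies.
Energy Efficiency Rebate: $103,850 is $14,250 into a $18,000 phase-out range, leaving 3,750/18,000 of the credit: $6,000 × 3,750/18,000 = $1,250.
Earned Income Credit: income exceeds $45,200 by $58,650, which is 12 full-or-partial $5,000 increments; reduction = 12 × $100 = $1,200, leaving $2,800.
Total: $4,625 + $1,250 + $2,800 = $8,675.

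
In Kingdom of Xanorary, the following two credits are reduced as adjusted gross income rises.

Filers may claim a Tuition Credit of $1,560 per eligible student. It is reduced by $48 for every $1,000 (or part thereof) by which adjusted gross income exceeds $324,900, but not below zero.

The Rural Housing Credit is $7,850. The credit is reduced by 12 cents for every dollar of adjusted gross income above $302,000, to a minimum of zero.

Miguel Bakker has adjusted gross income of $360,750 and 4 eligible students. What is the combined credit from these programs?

Tuition Credit: base = 4 × $1,560 = $6,240. income exceeds $324,900 by $35,850, which is 36 full-or-partial $1,000 increments; reduction = 36 × $48 = $1,728, leaving $4,512.
Rural Housing Credit: 12% of the $58,750 excess over $302,000 is $7,050; credit = $7,850 − $7,050 = $800.
Total: $4,512 + $800 = $5,312.

$5,312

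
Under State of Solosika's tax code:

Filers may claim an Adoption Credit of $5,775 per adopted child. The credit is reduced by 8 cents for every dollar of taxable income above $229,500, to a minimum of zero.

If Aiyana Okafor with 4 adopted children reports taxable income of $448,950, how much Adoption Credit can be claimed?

Adoption Credit: base = 4 × $5,775 = $23,100. 8% of the $219,450 excess over $229,500 is $17,556; credit = $23,100 − $17,556 = $5,544.

$5,544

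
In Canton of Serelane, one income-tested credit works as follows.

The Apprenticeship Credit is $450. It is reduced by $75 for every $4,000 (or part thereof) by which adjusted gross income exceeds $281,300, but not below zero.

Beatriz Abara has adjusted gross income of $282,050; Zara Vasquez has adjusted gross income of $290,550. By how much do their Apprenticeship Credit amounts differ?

$150

Beatriz ($282,050): Apprenticeship Credit: income exceeds $281,300 by $750, which is 1 full-or-partial $4,000 increment; reduction = 1 × $75 = $75, leaving $375.
Zara ($290,550): Apprenticeship Credit: income exceeds $281,300 by $9,250, which is 3 full-or-partial $4,000 increments; reduction = 3 × $75 = $225, leaving $225.
Difference: |$375 − $225| = $150.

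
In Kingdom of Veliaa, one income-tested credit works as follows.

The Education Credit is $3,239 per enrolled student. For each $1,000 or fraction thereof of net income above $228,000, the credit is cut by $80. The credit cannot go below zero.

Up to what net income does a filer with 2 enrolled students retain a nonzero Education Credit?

$308,000

Full credit = 2 × $3,239 = $6,478.
After 80 increments the reduction is 80 × $80 = $6,400, leaving $78; one more increment wipes it out. Increment 80 ends at excess 80 × $1,000 = $80,000, so the highest qualifying income is $228,000 + $80,000 = $308,000.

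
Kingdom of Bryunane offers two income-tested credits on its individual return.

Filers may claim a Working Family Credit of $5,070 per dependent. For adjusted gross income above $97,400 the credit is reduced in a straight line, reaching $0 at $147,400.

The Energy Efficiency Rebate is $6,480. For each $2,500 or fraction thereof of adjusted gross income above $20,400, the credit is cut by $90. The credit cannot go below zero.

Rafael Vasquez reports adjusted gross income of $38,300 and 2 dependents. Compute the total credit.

$15,900

Working Family Credit: base = 2 × $5,070 = $10,140. $38,300 is at or below the $97,400 threshold, so the full $10,140 applies.
Energy Efficiency Rebate: income exceeds $20,400 by $17,900, which is 8 full-or-partial $2,500 increments; reduction = 8 × $90 = $720, leaving $5,760.
Total: $10,140 + $5,760 = $15,900.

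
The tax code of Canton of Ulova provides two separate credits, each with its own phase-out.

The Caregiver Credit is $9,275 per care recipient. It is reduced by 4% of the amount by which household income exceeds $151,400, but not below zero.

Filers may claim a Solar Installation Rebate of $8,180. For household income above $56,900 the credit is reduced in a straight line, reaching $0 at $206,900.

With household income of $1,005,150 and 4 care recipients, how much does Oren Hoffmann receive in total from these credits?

Caregiver Credit: base = 4 × $9,275 = $37,100. 4% of the $853,750 excess over $151,400 is $34,150; credit = $37,100 − $34,150 = $2,950.
Solar Installation Rebate: $1,005,150 is at or above $206,900, so the credit is $0.
Total: $2,950 + $0 = $2,950.

$2,950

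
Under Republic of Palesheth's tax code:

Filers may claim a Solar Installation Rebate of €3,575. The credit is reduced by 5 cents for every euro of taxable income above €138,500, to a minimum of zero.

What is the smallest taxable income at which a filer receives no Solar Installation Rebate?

The credit falls by 5% of each euro above €138,500, so it reaches zero when the excess is €3,575 / 5% = €71,500: income = €138,500 + €71,500 = €210,000.

€210,000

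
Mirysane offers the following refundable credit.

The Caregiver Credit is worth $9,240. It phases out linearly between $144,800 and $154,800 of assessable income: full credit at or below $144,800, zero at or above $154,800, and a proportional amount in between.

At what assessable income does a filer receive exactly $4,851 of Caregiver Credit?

$4,851 is 4,851/9,240 of the full $9,240, so 4,389/9,240 of the $10,000 range has been used: income = $144,800 + $10,000 × 4,389/9,240 = $149,550.

$149,550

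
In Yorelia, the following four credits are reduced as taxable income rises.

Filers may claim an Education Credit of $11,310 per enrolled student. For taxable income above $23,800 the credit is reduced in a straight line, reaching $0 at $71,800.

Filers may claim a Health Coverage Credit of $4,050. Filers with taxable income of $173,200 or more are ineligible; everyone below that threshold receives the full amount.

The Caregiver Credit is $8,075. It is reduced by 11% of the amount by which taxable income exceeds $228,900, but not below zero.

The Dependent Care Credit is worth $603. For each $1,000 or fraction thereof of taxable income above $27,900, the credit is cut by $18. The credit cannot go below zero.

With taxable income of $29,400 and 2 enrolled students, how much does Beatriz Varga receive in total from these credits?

Education Credit: base = 2 × $11,310 = $22,620. $29,400 is $5,600 into a $48,000 phase-out range, leaving 42,400/48,000 of the credit: $22,620 × 42,400/48,000 = $19,981.
Health Coverage Credit: $29,400 is below the $173,200 cutoff, so the full $4,050 applies.
Caregiver Credit: $29,400 is at or below the $228,900 threshold, so the full $8,075 applies.
Dependent Care Credit: income exceeds $27,900 by $1,500, which is 2 full-or-partial $1,000 increments; reduction = 2 × $18 = $36, leaving $567.
Total: $19,981 + $4,050 + $8,075 + $567 = $32,673.

$32,673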